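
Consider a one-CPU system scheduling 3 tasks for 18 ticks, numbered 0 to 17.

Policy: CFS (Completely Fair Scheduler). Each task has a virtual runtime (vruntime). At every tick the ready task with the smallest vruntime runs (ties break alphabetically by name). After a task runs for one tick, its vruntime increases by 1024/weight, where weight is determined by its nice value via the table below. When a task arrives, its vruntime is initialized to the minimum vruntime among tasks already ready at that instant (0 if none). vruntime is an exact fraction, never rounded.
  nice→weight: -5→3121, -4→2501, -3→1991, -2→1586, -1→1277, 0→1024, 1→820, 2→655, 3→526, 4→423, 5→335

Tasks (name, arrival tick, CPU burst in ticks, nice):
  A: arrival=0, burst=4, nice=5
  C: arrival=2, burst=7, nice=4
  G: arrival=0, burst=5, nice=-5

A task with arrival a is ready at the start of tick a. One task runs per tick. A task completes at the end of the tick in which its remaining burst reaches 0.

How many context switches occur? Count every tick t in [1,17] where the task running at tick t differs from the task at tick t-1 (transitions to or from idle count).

t=0: vr[A=0 G=0] → run A
t=1: vr[A=1024/335 G=0] → run G
t=2: vr[A=1024/335 C=1024/3121 G=1024/3121] → run C
t=3: vr[A=1024/335 C=3629056/1320183 G=1024/3121] → run G
t=4: vr[A=1024/335 C=3629056/1320183 G=2048/3121] → run G
t=5: vr[A=1024/335 C=3629056/1320183 G=3072/3121] → run G
t=6: vr[A=1024/335 C=3629056/1320183 G=4096/3121] → run G
t=7: vr[A=1024/335 C=3629056/1320183] → run C
t=8: vr[A=1024/335 C=6824960/1320183] → run A
t=9: vr[A=2048/335 C=6824960/1320183] → run C
t=10: vr[A=2048/335 C=3340288/440061] → run A
t=11: vr[A=3072/335 C=3340288/440061] → run C
t=12: vr[A=3072/335 C=13216768/1320183] → run A
t=13: vr[C=13216768/1320183] → run C
t=14: vr[C=16412672/1320183] → run C
t=15: vr[C=6536192/440061] → run C
t=16: (idle)
t=17: (idle)

context switches = 11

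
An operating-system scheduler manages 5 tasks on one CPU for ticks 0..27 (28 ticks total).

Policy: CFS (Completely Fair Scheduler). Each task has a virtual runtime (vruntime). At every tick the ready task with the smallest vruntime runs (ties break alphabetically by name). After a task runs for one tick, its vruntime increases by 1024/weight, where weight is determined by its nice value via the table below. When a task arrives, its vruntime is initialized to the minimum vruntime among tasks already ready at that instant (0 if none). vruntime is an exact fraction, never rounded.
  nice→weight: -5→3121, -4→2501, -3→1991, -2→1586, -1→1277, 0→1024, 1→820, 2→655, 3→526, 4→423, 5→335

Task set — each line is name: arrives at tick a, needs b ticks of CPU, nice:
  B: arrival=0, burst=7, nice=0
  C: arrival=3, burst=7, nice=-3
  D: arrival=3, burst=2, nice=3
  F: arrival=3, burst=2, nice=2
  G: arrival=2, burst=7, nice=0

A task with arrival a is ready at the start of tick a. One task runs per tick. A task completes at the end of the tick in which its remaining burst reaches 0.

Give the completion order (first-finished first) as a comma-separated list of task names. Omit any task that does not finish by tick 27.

t=0: vr[B=0] → run B
t=1: vr[B=1] → run B
t=2: vr[B=2 G=2] → run B
t=3: vr[B=3 C=2 D=2 F=2 G=2] → run C
t=4: vr[B=3 C=5006/1991 D=2 F=2 G=2] → run D
t=5: vr[B=3 C=5006/1991 D=1038/263 F=2 G=2] → run F
t=6: vr[B=3 C=5006/1991 D=1038/263 F=2334/655 G=2] → run G
t=7: vr[B=3 C=5006/1991 D=1038/263 F=2334/655 G=3] → run C
t=8: vr[B=3 C=6030/1991 D=1038/263 F=2334/655 G=3] → run B
t=9: vr[B=4 C=6030/1991 D=1038/263 F=2334/655 G=3] → run G
t=10: vr[B=4 C=6030/1991 D=1038/263 F=2334/655 G=4] → run C
t=11: vr[B=4 C=7054/1991 D=1038/263 F=2334/655 G=4] → run C
t=12: vr[B=4 C=8078/1991 D=1038/263 F=2334/655 G=4] → run F
t=13: vr[B=4 C=8078/1991 D=1038/263 G=4] → run D
t=14: vr[B=4 C=8078/1991 G=4] → run B
t=15: vr[B=5 C=8078/1991 G=4] → run G
t=16: vr[B=5 C=8078/1991 G=5] → run C
t=17: vr[B=5 C=9102/1991 G=5] → run C
t=18: vr[B=5 C=10126/1991 G=5] → run B
t=19: vr[B=6 C=10126/1991 G=5] → run G
t=20: vr[B=6 C=10126/1991 G=6] → run C
t=21: vr[B=6 G=6] → run B
t=22: vr[G=6] → run G
t=23: vr[G=7] → run G
t=24: vr[G=8] → run G
t=25: (idle)
t=26: (idle)
t=27: (idle)

completion order = F, D, C, B, G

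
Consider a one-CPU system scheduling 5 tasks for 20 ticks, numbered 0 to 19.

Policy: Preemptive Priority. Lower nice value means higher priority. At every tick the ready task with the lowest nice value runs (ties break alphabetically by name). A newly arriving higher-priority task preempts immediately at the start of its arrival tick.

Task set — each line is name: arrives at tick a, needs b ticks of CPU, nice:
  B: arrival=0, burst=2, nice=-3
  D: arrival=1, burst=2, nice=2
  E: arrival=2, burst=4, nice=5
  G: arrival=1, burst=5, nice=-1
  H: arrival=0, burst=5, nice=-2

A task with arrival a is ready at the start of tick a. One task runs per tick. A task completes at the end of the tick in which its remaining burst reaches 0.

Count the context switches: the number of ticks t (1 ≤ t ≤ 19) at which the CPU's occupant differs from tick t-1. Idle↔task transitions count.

context switches = 5

t=0: ready={B,H} → run B
t=1: ready={B,D,G,H} → run B
t=2: ready={D,E,G,H} → run H
t=3: ready={D,E,G,H} → run H
t=4: ready={D,E,G,H} → run H
t=5: ready={D,E,G,H} → run H
t=6: ready={D,E,G,H} → run H
t=7: ready={D,E,G} → run G
t=8: ready={D,E,G} → run G
t=9: ready={D,E,G} → run G
t=10: ready={D,E,G} → run G
t=11: ready={D,E,G} → run G
t=12: ready={D,E} → run D
t=13: ready={D,E} → run D
t=14: ready={E} → run E
t=15: ready={E} → run E
t=16: ready={E} → run E
t=17: ready={E} → run E
t=18: (idle)
t=19: (idle)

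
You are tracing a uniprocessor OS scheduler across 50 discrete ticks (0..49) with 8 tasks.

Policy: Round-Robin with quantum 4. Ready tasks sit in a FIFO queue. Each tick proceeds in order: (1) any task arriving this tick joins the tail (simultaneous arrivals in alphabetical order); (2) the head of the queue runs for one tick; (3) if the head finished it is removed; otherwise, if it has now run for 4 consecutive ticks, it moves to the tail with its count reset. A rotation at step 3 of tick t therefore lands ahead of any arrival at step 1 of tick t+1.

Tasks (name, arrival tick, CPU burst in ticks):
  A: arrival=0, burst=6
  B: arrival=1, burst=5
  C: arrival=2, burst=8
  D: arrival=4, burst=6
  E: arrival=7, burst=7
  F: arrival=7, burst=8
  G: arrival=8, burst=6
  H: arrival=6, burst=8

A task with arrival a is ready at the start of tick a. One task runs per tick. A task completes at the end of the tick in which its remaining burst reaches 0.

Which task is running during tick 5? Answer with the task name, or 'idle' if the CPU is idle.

t=0: queue=[A] q_used=0 → run A
t=1: queue=[A,B] q_used=1 → run A
t=2: queue=[A,B,C] q_used=2 → run A
t=3: queue=[A,B,C] q_used=3 → run A
t=4: queue=[B,C,A,D] q_used=0 → run B
t=5: queue=[B,C,A,D] q_used=1 → run B
t=6: queue=[B,C,A,D,H] q_used=2 → run B
t=7: queue=[B,C,A,D,H,E,F] q_used=3 → run B
t=8: queue=[C,A,D,H,E,F,B,G] q_used=0 → run C
t=9: queue=[C,A,D,H,E,F,B,G] q_used=1 → run C
t=10: queue=[C,A,D,H,E,F,B,G] q_used=2 → run C
t=11: queue=[C,A,D,H,E,F,B,G] q_used=3 → run C
t=12: queue=[A,D,H,E,F,B,G,C] q_used=0 → run A
t=13: queue=[A,D,H,E,F,B,G,C] q_used=1 → run A
t=14: queue=[D,H,E,F,B,G,C] q_used=0 → run D
t=15: queue=[D,H,E,F,B,G,C] q_used=1 → run D
t=16: queue=[D,H,E,F,B,G,C] q_used=2 → run D
t=17: queue=[D,H,E,F,B,G,C] q_used=3 → run D
t=18: queue=[H,E,F,B,G,C,D] q_used=0 → run H
t=19: queue=[H,E,F,B,G,C,D] q_used=1 → run H
t=20: queue=[H,E,F,B,G,C,D] q_used=2 → run H
t=21: queue=[H,E,F,B,G,C,D] q_used=3 → run H
t=22: queue=[E,F,B,G,C,D,H] q_used=0 → run E
t=23: queue=[E,F,B,G,C,D,H] q_used=1 → run E
t=24: queue=[E,F,B,G,C,D,H] q_used=2 → run E
t=25: queue=[E,F,B,G,C,D,H] q_used=3 → run E
t=26: queue=[F,B,G,C,D,H,E] q_used=0 → run F
t=27: queue=[F,B,G,C,D,H,E] q_used=1 → run F
t=28: queue=[F,B,G,C,D,H,E] q_used=2 → run F
t=29: queue=[F,B,G,C,D,H,E] q_used=3 → run F
t=30: queue=[B,G,C,D,H,E,F] q_used=0 → run B
t=31: queue=[G,C,D,H,E,F] q_used=0 → run G
t=32: queue=[G,C,D,H,E,F] q_used=1 → run G
t=33: queue=[G,C,D,H,E,F] q_used=2 → run G
t=34: queue=[G,C,D,H,E,F] q_used=3 → run G
t=35: queue=[C,D,H,E,F,G] q_used=0 → run C
t=36: queue=[C,D,H,E,F,G] q_used=1 → run C
t=37: queue=[C,D,H,E,F,G] q_used=2 → run C
t=38: queue=[C,D,H,E,F,G] q_used=3 → run C
t=39: queue=[D,H,E,F,G] q_used=0 → run D
t=40: queue=[D,H,E,F,G] q_used=1 → run D
t=41: queue=[H,E,F,G] q_used=0 → run H
t=42: queue=[H,E,F,G] q_used=1 → run H
t=43: queue=[H,E,F,G] q_used=2 → run H
t=44: queue=[H,E,F,G] q_used=3 → run H
t=45: queue=[E,F,G] q_used=0 → run E
t=46: queue=[E,F,G] q_used=1 → run E
t=47: queue=[E,F,G] q_used=2 → run E
t=48: queue=[F,G] q_used=0 → run F
t=49: queue=[F,G] q_used=1 → run F

running at tick 5 = B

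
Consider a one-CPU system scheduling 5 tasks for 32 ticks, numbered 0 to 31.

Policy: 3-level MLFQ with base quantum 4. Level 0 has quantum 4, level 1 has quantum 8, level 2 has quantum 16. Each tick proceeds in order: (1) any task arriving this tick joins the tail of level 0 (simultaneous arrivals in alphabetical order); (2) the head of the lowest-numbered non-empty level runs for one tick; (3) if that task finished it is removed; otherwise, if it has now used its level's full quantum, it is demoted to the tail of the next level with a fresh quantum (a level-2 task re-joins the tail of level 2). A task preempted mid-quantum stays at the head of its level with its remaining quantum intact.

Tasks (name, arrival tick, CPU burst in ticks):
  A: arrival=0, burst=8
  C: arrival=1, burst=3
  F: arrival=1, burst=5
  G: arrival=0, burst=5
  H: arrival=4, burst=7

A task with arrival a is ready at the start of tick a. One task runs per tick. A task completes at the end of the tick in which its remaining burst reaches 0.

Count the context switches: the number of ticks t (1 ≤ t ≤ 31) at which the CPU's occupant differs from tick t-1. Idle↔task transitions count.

t=0: L0/L1/L2 = AG/-/- → run A
t=1: L0/L1/L2 = AGCF/-/- → run A
t=2: L0/L1/L2 = AGCF/-/- → run A
t=3: L0/L1/L2 = AGCF/-/- → run A
t=4: L0/L1/L2 = GCFH/A/- → run G
t=5: L0/L1/L2 = GCFH/A/- → run G
t=6: L0/L1/L2 = GCFH/A/- → run G
t=7: L0/L1/L2 = GCFH/A/- → run G
t=8: L0/L1/L2 = CFH/AG/- → run C
t=9: L0/L1/L2 = CFH/AG/- → run C
t=10: L0/L1/L2 = CFH/AG/- → run C
t=11: L0/L1/L2 = FH/AG/- → run F
t=12: L0/L1/L2 = FH/AG/- → run F
t=13: L0/L1/L2 = FH/AG/- → run F
t=14: L0/L1/L2 = FH/AG/- → run F
t=15: L0/L1/L2 = H/AGF/- → run H
t=16: L0/L1/L2 = H/AGF/- → run H
t=17: L0/L1/L2 = H/AGF/- → run H
t=18: L0/L1/L2 = H/AGF/- → run H
t=19: L0/L1/L2 = -/AGFH/- → run A
t=20: L0/L1/L2 = -/AGFH/- → run A
t=21: L0/L1/L2 = -/AGFH/- → run A
t=22: L0/L1/L2 = -/AGFH/- → run A
t=23: L0/L1/L2 = -/GFH/- → run G
t=24: L0/L1/L2 = -/FH/- → run F
t=25: L0/L1/L2 = -/H/- → run H
t=26: L0/L1/L2 = -/H/- → run H
t=27: L0/L1/L2 = -/H/- → run H
t=28: (idle)
t=29: (idle)
t=30: (idle)
t=31: (idle)

context switches = 9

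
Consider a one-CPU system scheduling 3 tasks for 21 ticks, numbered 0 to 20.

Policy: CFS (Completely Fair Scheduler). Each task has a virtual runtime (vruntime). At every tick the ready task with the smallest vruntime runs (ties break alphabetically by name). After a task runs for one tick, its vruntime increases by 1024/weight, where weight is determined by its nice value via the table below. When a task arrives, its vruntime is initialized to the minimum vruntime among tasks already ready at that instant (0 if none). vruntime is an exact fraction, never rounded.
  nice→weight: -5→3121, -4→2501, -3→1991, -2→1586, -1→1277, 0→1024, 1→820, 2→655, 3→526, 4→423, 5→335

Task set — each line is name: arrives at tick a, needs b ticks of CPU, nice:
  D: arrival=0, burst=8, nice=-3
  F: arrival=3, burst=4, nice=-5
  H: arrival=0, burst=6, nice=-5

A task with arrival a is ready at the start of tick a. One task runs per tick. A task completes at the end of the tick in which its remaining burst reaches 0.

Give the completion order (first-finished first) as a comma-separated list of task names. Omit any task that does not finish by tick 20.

completion order = F, H, D

t=0: vr[D=0 H=0] → run D
t=1: vr[D=1024/1991 H=0] → run H
t=2: vr[D=1024/1991 H=1024/3121] → run H
t=3: vr[D=1024/1991 F=1024/1991 H=2048/3121] → run D
t=4: vr[D=2048/1991 F=1024/1991 H=2048/3121] → run F
t=5: vr[D=2048/1991 F=5234688/6213911 H=2048/3121] → run H
t=6: vr[D=2048/1991 F=5234688/6213911 H=3072/3121] → run F
t=7: vr[D=2048/1991 F=7273472/6213911 H=3072/3121] → run H
t=8: vr[D=2048/1991 F=7273472/6213911 H=4096/3121] → run D
t=9: vr[D=3072/1991 F=7273472/6213911 H=4096/3121] → run F
t=10: vr[D=3072/1991 F=9312256/6213911 H=4096/3121] → run H
t=11: vr[D=3072/1991 F=9312256/6213911 H=5120/3121] → run F
t=12: vr[D=3072/1991 H=5120/3121] → run D
t=13: vr[D=4096/1991 H=5120/3121] → run H
t=14: vr[D=4096/1991] → run D
t=15: vr[D=5120/1991] → run D
t=16: vr[D=6144/1991] → run D
t=17: vr[D=7168/1991] → run D
t=18: (idle)
t=19: (idle)
t=20: (idle)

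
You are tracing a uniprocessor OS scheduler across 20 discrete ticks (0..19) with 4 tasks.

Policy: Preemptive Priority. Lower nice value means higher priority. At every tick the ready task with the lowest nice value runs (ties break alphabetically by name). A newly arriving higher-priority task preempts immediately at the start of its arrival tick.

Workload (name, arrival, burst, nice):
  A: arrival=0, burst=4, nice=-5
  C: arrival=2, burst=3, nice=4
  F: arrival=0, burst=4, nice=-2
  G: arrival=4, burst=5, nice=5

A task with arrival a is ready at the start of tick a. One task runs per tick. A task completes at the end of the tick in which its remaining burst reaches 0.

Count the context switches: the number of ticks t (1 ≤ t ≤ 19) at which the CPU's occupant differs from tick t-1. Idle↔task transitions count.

t=0: ready={A,F} → run A
t=1: ready={A,F} → run A
t=2: ready={A,C,F} → run A
t=3: ready={A,C,F} → run A
t=4: ready={C,F,G} → run F
t=5: ready={C,F,G} → run F
t=6: ready={C,F,G} → run F
t=7: ready={C,F,G} → run F
t=8: ready={C,G} → run C
t=9: ready={C,G} → run C
t=10: ready={C,G} → run C
t=11: ready={G} → run G
t=12: ready={G} → run G
t=13: ready={G} → run G
t=14: ready={G} → run G
t=15: ready={G} → run G
t=16: (idle)
t=17: (idle)
t=18: (idle)
t=19: (idle)

context switches = 4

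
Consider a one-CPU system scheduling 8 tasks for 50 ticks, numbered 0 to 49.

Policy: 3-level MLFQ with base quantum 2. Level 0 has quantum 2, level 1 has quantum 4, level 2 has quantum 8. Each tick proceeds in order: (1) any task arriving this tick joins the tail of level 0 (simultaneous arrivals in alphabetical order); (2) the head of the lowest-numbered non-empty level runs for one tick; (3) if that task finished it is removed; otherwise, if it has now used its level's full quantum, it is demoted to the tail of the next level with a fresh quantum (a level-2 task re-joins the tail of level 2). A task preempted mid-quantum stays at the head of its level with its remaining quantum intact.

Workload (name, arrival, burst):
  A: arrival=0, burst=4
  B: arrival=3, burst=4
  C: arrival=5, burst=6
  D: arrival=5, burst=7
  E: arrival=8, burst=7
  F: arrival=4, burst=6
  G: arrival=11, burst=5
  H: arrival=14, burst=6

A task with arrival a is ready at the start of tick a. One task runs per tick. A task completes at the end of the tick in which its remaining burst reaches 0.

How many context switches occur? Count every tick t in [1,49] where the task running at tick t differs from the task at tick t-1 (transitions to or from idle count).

context switches = 18

t=0: L0/L1/L2 = A/-/- → run A
t=1: L0/L1/L2 = A/-/- → run A
t=2: L0/L1/L2 = -/A/- → run A
t=3: L0/L1/L2 = B/A/- → run B
t=4: L0/L1/L2 = BF/A/- → run B
t=5: L0/L1/L2 = FCD/AB/- → run F
t=6: L0/L1/L2 = FCD/AB/- → run F
t=7: L0/L1/L2 = CD/ABF/- → run C
t=8: L0/L1/L2 = CDE/ABF/- → run C
t=9: L0/L1/L2 = DE/ABFC/- → run D
t=10: L0/L1/L2 = DE/ABFC/- → run D
t=11: L0/L1/L2 = EG/ABFCD/- → run E
t=12: L0/L1/L2 = EG/ABFCD/- → run E
t=13: L0/L1/L2 = G/ABFCDE/- → run G
t=14: L0/L1/L2 = GH/ABFCDE/- → run G
t=15: L0/L1/L2 = H/ABFCDEG/- → run H
t=16: L0/L1/L2 = H/ABFCDEG/- → run H
t=17: L0/L1/L2 = -/ABFCDEGH/- → run A
t=18: L0/L1/L2 = -/BFCDEGH/- → run B
t=19: L0/L1/L2 = -/BFCDEGH/- → run B
t=20: L0/L1/L2 = -/FCDEGH/- → run F
t=21: L0/L1/L2 = -/FCDEGH/- → run F
t=22: L0/L1/L2 = -/FCDEGH/- → run F
t=23: L0/L1/L2 = -/FCDEGH/- → run F
t=24: L0/L1/L2 = -/CDEGH/- → run C
t=25: L0/L1/L2 = -/CDEGH/- → run C
t=26: L0/L1/L2 = -/CDEGH/- → run C
t=27: L0/L1/L2 = -/CDEGH/- → run C
t=28: L0/L1/L2 = -/DEGH/- → run D
t=29: L0/L1/L2 = -/DEGH/- → run D
t=30: L0/L1/L2 = -/DEGH/- → run D
t=31: L0/L1/L2 = -/DEGH/- → run D
t=32: L0/L1/L2 = -/EGH/D → run E
t=33: L0/L1/L2 = -/EGH/D → run E
t=34: L0/L1/L2 = -/EGH/D → run E
t=35: L0/L1/L2 = -/EGH/D → run E
t=36: L0/L1/L2 = -/GH/DE → run G
t=37: L0/L1/L2 = -/GH/DE → run G
t=38: L0/L1/L2 = -/GH/DE → run G
t=39: L0/L1/L2 = -/H/DE → run H
t=40: L0/L1/L2 = -/H/DE → run H
t=41: L0/L1/L2 = -/H/DE → run H
t=42: L0/L1/L2 = -/H/DE → run H
t=43: L0/L1/L2 = -/-/DE → run D
t=44: L0/L1/L2 = -/-/E → run E
t=45: (idle)
t=46: (idle)
t=47: (idle)
t=48: (idle)
t=49: (idle)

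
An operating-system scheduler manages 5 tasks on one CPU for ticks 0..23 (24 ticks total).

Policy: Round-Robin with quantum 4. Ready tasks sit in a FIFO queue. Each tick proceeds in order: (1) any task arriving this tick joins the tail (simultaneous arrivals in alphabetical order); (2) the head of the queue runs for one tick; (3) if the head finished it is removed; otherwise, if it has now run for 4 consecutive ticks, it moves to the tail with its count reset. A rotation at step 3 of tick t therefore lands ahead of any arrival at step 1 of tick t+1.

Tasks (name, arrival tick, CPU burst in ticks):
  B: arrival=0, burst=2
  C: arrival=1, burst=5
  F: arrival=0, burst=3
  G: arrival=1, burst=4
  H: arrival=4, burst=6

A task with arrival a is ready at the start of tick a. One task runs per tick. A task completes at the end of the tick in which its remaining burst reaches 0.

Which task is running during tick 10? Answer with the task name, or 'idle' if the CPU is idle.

t=0: queue=[B,F] q_used=0 → run B
t=1: queue=[B,F,C,G] q_used=1 → run B
t=2: queue=[F,C,G] q_used=0 → run F
t=3: queue=[F,C,G] q_used=1 → run F
t=4: queue=[F,C,G,H] q_used=2 → run F
t=5: queue=[C,G,H] q_used=0 → run C
t=6: queue=[C,G,H] q_used=1 → run C
t=7: queue=[C,G,H] q_used=2 → run C
t=8: queue=[C,G,H] q_used=3 → run C
t=9: queue=[G,H,C] q_used=0 → run G
t=10: queue=[G,H,C] q_used=1 → run G
t=11: queue=[G,H,C] q_used=2 → run G
t=12: queue=[G,H,C] q_used=3 → run G
t=13: queue=[H,C] q_used=0 → run H
t=14: queue=[H,C] q_used=1 → run H
t=15: queue=[H,C] q_used=2 → run H
t=16: queue=[H,C] q_used=3 → run H
t=17: queue=[C,H] q_used=0 → run C
t=18: queue=[H] q_used=0 → run H
t=19: queue=[H] q_used=1 → run H
t=20: (idle)
t=21: (idle)
t=22: (idle)
t=23: (idle)

running at tick 10 = G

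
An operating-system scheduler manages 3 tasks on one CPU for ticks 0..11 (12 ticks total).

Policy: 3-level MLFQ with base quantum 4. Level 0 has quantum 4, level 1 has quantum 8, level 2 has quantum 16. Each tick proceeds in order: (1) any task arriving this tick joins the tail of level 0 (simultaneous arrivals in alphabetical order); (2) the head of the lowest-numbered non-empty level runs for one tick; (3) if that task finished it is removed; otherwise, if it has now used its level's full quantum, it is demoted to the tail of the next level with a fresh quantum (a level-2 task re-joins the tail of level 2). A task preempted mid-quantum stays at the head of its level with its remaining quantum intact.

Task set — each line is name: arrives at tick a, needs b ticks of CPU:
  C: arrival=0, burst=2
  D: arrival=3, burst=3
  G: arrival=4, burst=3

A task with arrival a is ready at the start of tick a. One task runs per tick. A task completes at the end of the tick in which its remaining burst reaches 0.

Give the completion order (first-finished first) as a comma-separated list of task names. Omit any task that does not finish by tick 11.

t=0: L0/L1/L2 = C/-/- → run C
t=1: L0/L1/L2 = C/-/- → run C
t=2: (idle)
t=3: L0/L1/L2 = D/-/- → run D
t=4: L0/L1/L2 = DG/-/- → run D
t=5: L0/L1/L2 = DG/-/- → run D
t=6: L0/L1/L2 = G/-/- → run G
t=7: L0/L1/L2 = G/-/- → run G
t=8: L0/L1/L2 = G/-/- → run G
t=9: (idle)
t=10: (idle)
t=11: (idle)

completion order = C, D, G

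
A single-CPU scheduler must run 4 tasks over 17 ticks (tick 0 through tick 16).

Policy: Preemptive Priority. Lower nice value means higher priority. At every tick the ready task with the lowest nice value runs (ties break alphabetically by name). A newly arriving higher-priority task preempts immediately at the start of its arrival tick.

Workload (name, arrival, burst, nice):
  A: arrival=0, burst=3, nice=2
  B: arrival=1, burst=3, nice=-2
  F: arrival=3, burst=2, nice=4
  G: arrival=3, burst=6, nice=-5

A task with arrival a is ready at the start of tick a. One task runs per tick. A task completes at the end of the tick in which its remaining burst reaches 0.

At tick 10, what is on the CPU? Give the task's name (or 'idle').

running at tick 10 = A

t=0: ready={A} → run A
t=1: ready={A,B} → run B
t=2: ready={A,B} → run B
t=3: ready={A,B,F,G} → run G
t=4: ready={A,B,F,G} → run G
t=5: ready={A,B,F,G} → run G
t=6: ready={A,B,F,G} → run G
t=7: ready={A,B,F,G} → run G
t=8: ready={A,B,F,G} → run G
t=9: ready={A,B,F} → run B
t=10: ready={A,F} → run A
t=11: ready={A,F} → run A
t=12: ready={F} → run F
t=13: ready={F} → run F
t=14: (idle)
t=15: (idle)
t=16: (idle)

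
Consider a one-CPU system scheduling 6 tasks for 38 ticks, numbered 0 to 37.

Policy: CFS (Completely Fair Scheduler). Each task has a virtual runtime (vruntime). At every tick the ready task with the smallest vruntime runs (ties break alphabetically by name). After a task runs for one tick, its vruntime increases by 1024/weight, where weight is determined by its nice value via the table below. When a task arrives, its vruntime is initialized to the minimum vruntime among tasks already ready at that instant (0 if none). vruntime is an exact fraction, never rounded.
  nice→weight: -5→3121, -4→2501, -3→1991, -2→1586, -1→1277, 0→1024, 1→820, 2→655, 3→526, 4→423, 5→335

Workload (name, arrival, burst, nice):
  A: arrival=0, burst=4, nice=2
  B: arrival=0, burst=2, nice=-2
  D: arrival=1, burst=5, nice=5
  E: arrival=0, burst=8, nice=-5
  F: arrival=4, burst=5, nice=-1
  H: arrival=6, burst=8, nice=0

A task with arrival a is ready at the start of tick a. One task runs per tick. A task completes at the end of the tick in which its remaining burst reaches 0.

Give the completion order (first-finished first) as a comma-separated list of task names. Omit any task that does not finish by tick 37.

completion order = B, E, F, A, H, D

t=0: vr[A=0 B=0 E=0] → run A
t=1: vr[A=1024/655 B=0 D=0 E=0] → run B
t=2: vr[A=1024/655 B=512/793 D=0 E=0] → run D
t=3: vr[A=1024/655 B=512/793 D=1024/335 E=0] → run E
t=4: vr[A=1024/655 B=512/793 D=1024/335 E=1024/3121 F=1024/3121] → run E
t=5: vr[A=1024/655 B=512/793 D=1024/335 E=2048/3121 F=1024/3121] → run F
t=6: vr[A=1024/655 B=512/793 D=1024/335 E=2048/3121 F=4503552/3985517 H=512/793] → run B
t=7: vr[A=1024/655 D=1024/335 E=2048/3121 F=4503552/3985517 H=512/793] → run H
t=8: vr[A=1024/655 D=1024/335 E=2048/3121 F=4503552/3985517 H=1305/793] → run E
t=9: vr[A=1024/655 D=1024/335 E=3072/3121 F=4503552/3985517 H=1305/793] → run E
t=10: vr[A=1024/655 D=1024/335 E=4096/3121 F=4503552/3985517 H=1305/793] → run F
t=11: vr[A=1024/655 D=1024/335 E=4096/3121 F=7699456/3985517 H=1305/793] → run E
t=12: vr[A=1024/655 D=1024/335 E=5120/3121 F=7699456/3985517 H=1305/793] → run A
t=13: vr[A=2048/655 D=1024/335 E=5120/3121 F=7699456/3985517 H=1305/793] → run E
t=14: vr[A=2048/655 D=1024/335 E=6144/3121 F=7699456/3985517 H=1305/793] → run H
t=15: vr[A=2048/655 D=1024/335 E=6144/3121 F=7699456/3985517 H=2098/793] → run F
t=16: vr[A=2048/655 D=1024/335 E=6144/3121 F=10895360/3985517 H=2098/793] → run E
t=17: vr[A=2048/655 D=1024/335 E=7168/3121 F=10895360/3985517 H=2098/793] → run E
t=18: vr[A=2048/655 D=1024/335 F=10895360/3985517 H=2098/793] → run H
t=19: vr[A=2048/655 D=1024/335 F=10895360/3985517 H=2891/793] → run F
t=20: vr[A=2048/655 D=1024/335 F=14091264/3985517 H=2891/793] → run D
t=21: vr[A=2048/655 D=2048/335 F=14091264/3985517 H=2891/793] → run A
t=22: vr[A=3072/655 D=2048/335 F=14091264/3985517 H=2891/793] → run F
t=23: vr[A=3072/655 D=2048/335 H=2891/793] → run H
t=24: vr[A=3072/655 D=2048/335 H=3684/793] → run H
t=25: vr[A=3072/655 D=2048/335 H=4477/793] → run A
t=26: vr[D=2048/335 H=4477/793] → run H
t=27: vr[D=2048/335 H=5270/793] → run D
t=28: vr[D=3072/335 H=5270/793] → run H
t=29: vr[D=3072/335 H=6063/793] → run H
t=30: vr[D=3072/335] → run D
t=31: vr[D=4096/335] → run D
t=32: (idle)
t=33: (idle)
t=34: (idle)
t=35: (idle)
t=36: (idle)
t=37: (idle)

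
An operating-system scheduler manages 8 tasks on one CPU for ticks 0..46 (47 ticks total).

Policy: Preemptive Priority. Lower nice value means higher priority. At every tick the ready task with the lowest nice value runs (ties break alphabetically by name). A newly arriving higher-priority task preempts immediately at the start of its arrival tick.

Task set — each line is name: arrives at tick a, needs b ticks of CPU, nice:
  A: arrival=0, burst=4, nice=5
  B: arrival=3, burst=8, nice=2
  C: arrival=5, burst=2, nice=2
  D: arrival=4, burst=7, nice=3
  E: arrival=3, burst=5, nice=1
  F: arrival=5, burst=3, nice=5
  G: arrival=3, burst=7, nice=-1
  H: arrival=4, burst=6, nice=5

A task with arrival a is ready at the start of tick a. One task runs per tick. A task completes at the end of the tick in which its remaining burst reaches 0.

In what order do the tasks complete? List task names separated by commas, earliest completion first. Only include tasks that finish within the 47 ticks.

t=0: ready={A} → run A
t=1: ready={A} → run A
t=2: ready={A} → run A
t=3: ready={A,B,E,G} → run G
t=4: ready={A,B,D,E,G,H} → run G
t=5: ready={A,B,C,D,E,F,G,H} → run G
t=6: ready={A,B,C,D,E,F,G,H} → run G
t=7: ready={A,B,C,D,E,F,G,H} → run G
t=8: ready={A,B,C,D,E,F,G,H} → run G
t=9: ready={A,B,C,D,E,F,G,H} → run G
t=10: ready={A,B,C,D,E,F,H} → run E
t=11: ready={A,B,C,D,E,F,H} → run E
t=12: ready={A,B,C,D,E,F,H} → run E
t=13: ready={A,B,C,D,E,F,H} → run E
t=14: ready={A,B,C,D,E,F,H} → run E
t=15: ready={A,B,C,D,F,H} → run B
t=16: ready={A,B,C,D,F,H} → run B
t=17: ready={A,B,C,D,F,H} → run B
t=18: ready={A,B,C,D,F,H} → run B
t=19: ready={A,B,C,D,F,H} → run B
t=20: ready={A,B,C,D,F,H} → run B
t=21: ready={A,B,C,D,F,H} → run B
t=22: ready={A,B,C,D,F,H} → run B
t=23: ready={A,C,D,F,H} → run C
t=24: ready={A,C,D,F,H} → run C
t=25: ready={A,D,F,H} → run D
t=26: ready={A,D,F,H} → run D
t=27: ready={A,D,F,H} → run D
t=28: ready={A,D,F,H} → run D
t=29: ready={A,D,F,H} → run D
t=30: ready={A,D,F,H} → run D
t=31: ready={A,D,F,H} → run D
t=32: ready={A,F,H} → run A
t=33: ready={F,H} → run F
t=34: ready={F,H} → run F
t=35: ready={F,H} → run F
t=36: ready={H} → run H
t=37: ready={H} → run H
t=38: ready={H} → run H
t=39: ready={H} → run H
t=40: ready={H} → run H
t=41: ready={H} → run H
t=42: (idle)
t=43: (idle)
t=44: (idle)
t=45: (idle)
t=46: (idle)

completion order = G, E, B, C, D, A, F, H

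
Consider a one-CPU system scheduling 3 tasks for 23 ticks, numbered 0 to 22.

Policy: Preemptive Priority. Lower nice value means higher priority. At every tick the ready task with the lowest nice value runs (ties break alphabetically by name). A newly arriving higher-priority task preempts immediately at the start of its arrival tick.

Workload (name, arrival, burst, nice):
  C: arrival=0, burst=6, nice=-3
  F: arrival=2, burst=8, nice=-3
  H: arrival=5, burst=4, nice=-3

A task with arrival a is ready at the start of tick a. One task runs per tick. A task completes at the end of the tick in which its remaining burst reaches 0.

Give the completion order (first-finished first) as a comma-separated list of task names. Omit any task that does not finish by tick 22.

t=0: ready={C} → run C
t=1: ready={C} → run C
t=2: ready={C,F} → run C
t=3: ready={C,F} → run C
t=4: ready={C,F} → run C
t=5: ready={C,F,H} → run C
t=6: ready={F,H} → run F
t=7: ready={F,H} → run F
t=8: ready={F,H} → run F
t=9: ready={F,H} → run F
t=10: ready={F,H} → run F
t=11: ready={F,H} → run F
t=12: ready={F,H} → run F
t=13: ready={F,H} → run F
t=14: ready={H} → run H
t=15: ready={H} → run H
t=16: ready={H} → run H
t=17: ready={H} → run H
t=18: (idle)
t=19: (idle)
t=20: (idle)
t=21: (idle)
t=22: (idle)

completion order = C, F, H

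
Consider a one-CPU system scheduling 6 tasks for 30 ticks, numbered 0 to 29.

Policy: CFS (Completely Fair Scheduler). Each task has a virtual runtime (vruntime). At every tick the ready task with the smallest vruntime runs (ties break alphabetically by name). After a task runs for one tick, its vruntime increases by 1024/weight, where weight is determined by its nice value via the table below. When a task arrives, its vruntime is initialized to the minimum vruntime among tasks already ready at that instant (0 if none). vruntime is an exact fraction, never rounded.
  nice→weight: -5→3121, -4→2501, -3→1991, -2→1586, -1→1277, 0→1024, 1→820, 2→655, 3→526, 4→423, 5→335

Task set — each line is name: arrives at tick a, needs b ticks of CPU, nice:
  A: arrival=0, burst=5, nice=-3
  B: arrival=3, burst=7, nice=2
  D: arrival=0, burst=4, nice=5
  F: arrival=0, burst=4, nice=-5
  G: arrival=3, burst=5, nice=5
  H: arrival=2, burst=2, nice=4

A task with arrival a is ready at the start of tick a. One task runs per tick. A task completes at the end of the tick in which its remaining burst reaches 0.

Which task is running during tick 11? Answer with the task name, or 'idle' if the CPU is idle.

running at tick 11 = A

t=0: vr[A=0 D=0 F=0] → run A
t=1: vr[A=1024/1991 D=0 F=0] → run D
t=2: vr[A=1024/1991 D=1024/335 F=0 H=0] → run F
t=3: vr[A=1024/1991 B=0 D=1024/335 F=1024/3121 G=0 H=0] → run B
t=4: vr[A=1024/1991 B=1024/655 D=1024/335 F=1024/3121 G=0 H=0] → run G
t=5: vr[A=1024/1991 B=1024/655 D=1024/335 F=1024/3121 G=1024/335 H=0] → run H
t=6: vr[A=1024/1991 B=1024/655 D=1024/335 F=1024/3121 G=1024/335 H=1024/423] → run F
t=7: vr[A=1024/1991 B=1024/655 D=1024/335 F=2048/3121 G=1024/335 H=1024/423] → run A
t=8: vr[A=2048/1991 B=1024/655 D=1024/335 F=2048/3121 G=1024/335 H=1024/423] → run F
t=9: vr[A=2048/1991 B=1024/655 D=1024/335 F=3072/3121 G=1024/335 H=1024/423] → run F
t=10: vr[A=2048/1991 B=1024/655 D=1024/335 G=1024/335 H=1024/423] → run A
t=11: vr[A=3072/1991 B=1024/655 D=1024/335 G=1024/335 H=1024/423] → run A
t=12: vr[A=4096/1991 B=1024/655 D=1024/335 G=1024/335 H=1024/423] → run B
t=13: vr[A=4096/1991 B=2048/655 D=1024/335 G=1024/335 H=1024/423] → run A
t=14: vr[B=2048/655 D=1024/335 G=1024/335 H=1024/423] → run H
t=15: vr[B=2048/655 D=1024/335 G=1024/335] → run D
t=16: vr[B=2048/655 D=2048/335 G=1024/335] → run G
t=17: vr[B=2048/655 D=2048/335 G=2048/335] → run B
t=18: vr[B=3072/655 D=2048/335 G=2048/335] → run B
t=19: vr[B=4096/655 D=2048/335 G=2048/335] → run D
t=20: vr[B=4096/655 D=3072/335 G=2048/335] → run G
t=21: vr[B=4096/655 D=3072/335 G=3072/335] → run B
t=22: vr[B=1024/131 D=3072/335 G=3072/335] → run B
t=23: vr[B=6144/655 D=3072/335 G=3072/335] → run D
t=24: vr[B=6144/655 G=3072/335] → run G
t=25: vr[B=6144/655 G=4096/335] → run B
t=26: vr[G=4096/335] → run G
t=27: (idle)
t=28: (idle)
t=29: (idle)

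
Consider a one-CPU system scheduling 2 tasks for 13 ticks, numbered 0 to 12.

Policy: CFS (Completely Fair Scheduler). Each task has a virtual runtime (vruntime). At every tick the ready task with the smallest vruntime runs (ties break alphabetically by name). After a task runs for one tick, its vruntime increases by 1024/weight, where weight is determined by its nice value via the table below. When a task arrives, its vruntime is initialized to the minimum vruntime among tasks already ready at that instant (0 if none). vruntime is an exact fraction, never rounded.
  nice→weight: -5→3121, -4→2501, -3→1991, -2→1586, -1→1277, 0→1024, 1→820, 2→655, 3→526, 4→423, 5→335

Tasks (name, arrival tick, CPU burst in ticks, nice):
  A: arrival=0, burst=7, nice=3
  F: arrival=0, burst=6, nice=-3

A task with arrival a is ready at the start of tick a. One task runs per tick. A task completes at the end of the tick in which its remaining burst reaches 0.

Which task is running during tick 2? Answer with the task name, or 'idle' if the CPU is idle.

t=0: vr[A=0 F=0] → run A
t=1: vr[A=512/263 F=0] → run F
t=2: vr[A=512/263 F=1024/1991] → run F
t=3: vr[A=512/263 F=2048/1991] → run F
t=4: vr[A=512/263 F=3072/1991] → run F
t=5: vr[A=512/263 F=4096/1991] → run A
t=6: vr[A=1024/263 F=4096/1991] → run F
t=7: vr[A=1024/263 F=5120/1991] → run F
t=8: vr[A=1024/263] → run A
t=9: vr[A=1536/263] → run A
t=10: vr[A=2048/263] → run A
t=11: vr[A=2560/263] → run A
t=12: vr[A=3072/263] → run A

running at tick 2 = F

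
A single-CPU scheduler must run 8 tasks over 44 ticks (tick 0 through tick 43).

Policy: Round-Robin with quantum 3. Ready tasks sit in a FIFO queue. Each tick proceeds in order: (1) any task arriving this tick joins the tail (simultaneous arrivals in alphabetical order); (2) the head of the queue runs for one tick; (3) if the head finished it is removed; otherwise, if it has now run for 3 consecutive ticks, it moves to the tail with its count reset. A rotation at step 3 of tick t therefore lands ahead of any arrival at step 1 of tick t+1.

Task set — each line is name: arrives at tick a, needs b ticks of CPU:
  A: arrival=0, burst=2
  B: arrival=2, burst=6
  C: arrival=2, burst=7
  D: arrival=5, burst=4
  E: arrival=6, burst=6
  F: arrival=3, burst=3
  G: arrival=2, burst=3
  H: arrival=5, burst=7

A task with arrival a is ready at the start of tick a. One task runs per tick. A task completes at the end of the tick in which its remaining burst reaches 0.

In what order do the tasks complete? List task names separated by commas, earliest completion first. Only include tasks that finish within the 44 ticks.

completion order = A, G, F, B, D, E, C, H

t=0: queue=[A] q_used=0 → run A
t=1: queue=[A] q_used=1 → run A
t=2: queue=[B,C,G] q_used=0 → run B
t=3: queue=[B,C,G,F] q_used=1 → run B
t=4: queue=[B,C,G,F] q_used=2 → run B
t=5: queue=[C,G,F,B,D,H] q_used=0 → run C
t=6: queue=[C,G,F,B,D,H,E] q_used=1 → run C
t=7: queue=[C,G,F,B,D,H,E] q_used=2 → run C
t=8: queue=[G,F,B,D,H,E,C] q_used=0 → run G
t=9: queue=[G,F,B,D,H,E,C] q_used=1 → run G
t=10: queue=[G,F,B,D,H,E,C] q_used=2 → run G
t=11: queue=[F,B,D,H,E,C] q_used=0 → run F
t=12: queue=[F,B,D,H,E,C] q_used=1 → run F
t=13: queue=[F,B,D,H,E,C] q_used=2 → run F
t=14: queue=[B,D,H,E,C] q_used=0 → run B
t=15: queue=[B,D,H,E,C] q_used=1 → run B
t=16: queue=[B,D,H,E,C] q_used=2 → run B
t=17: queue=[D,H,E,C] q_used=0 → run D
t=18: queue=[D,H,E,C] q_used=1 → run D
t=19: queue=[D,H,E,C] q_used=2 → run D
t=20: queue=[H,E,C,D] q_used=0 → run H
t=21: queue=[H,E,C,D] q_used=1 → run H
t=22: queue=[H,E,C,D] q_used=2 → run H
t=23: queue=[E,C,D,H] q_used=0 → run E
t=24: queue=[E,C,D,H] q_used=1 → run E
t=25: queue=[E,C,D,H] q_used=2 → run E
t=26: queue=[C,D,H,E] q_used=0 → run C
t=27: queue=[C,D,H,E] q_used=1 → run C
t=28: queue=[C,D,H,E] q_used=2 → run C
t=29: queue=[D,H,E,C] q_used=0 → run D
t=30: queue=[H,E,C] q_used=0 → run H
t=31: queue=[H,E,C] q_used=1 → run H
t=32: queue=[H,E,C] q_used=2 → run H
t=33: queue=[E,C,H] q_used=0 → run E
t=34: queue=[E,C,H] q_used=1 → run E
t=35: queue=[E,C,H] q_used=2 → run E
t=36: queue=[C,H] q_used=0 → run C
t=37: queue=[H] q_used=0 → run H
t=38: (idle)
t=39: (idle)
t=40: (idle)
t=41: (idle)
t=42: (idle)
t=43: (idle)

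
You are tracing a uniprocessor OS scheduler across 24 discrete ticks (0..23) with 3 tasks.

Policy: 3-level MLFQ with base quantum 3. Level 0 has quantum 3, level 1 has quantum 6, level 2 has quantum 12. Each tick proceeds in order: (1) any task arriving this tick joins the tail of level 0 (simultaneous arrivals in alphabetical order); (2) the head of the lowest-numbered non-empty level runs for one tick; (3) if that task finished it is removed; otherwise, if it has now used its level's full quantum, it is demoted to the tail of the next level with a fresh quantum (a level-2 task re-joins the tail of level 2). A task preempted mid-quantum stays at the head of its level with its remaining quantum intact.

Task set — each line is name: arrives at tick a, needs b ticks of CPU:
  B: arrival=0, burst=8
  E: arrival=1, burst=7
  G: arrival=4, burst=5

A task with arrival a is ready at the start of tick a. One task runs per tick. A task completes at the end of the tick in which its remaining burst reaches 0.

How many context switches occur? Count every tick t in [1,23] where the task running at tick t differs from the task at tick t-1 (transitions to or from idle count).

t=0: L0/L1/L2 = B/-/- → run B
t=1: L0/L1/L2 = BE/-/- → run B
t=2: L0/L1/L2 = BE/-/- → run B
t=3: L0/L1/L2 = E/B/- → run E
t=4: L0/L1/L2 = EG/B/- → run E
t=5: L0/L1/L2 = EG/B/- → run E
t=6: L0/L1/L2 = G/BE/- → run G
t=7: L0/L1/L2 = G/BE/- → run G
t=8: L0/L1/L2 = G/BE/- → run G
t=9: L0/L1/L2 = -/BEG/- → run B
t=10: L0/L1/L2 = -/BEG/- → run B
t=11: L0/L1/L2 = -/BEG/- → run B
t=12: L0/L1/L2 = -/BEG/- → run B
t=13: L0/L1/L2 = -/BEG/- → run B
t=14: L0/L1/L2 = -/EG/- → run E
t=15: L0/L1/L2 = -/EG/- → run E
t=16: L0/L1/L2 = -/EG/- → run E
t=17: L0/L1/L2 = -/EG/- → run E
t=18: L0/L1/L2 = -/G/- → run G
t=19: L0/L1/L2 = -/G/- → run G
t=20: (idle)
t=21: (idle)
t=22: (idle)
t=23: (idle)

context switches = 6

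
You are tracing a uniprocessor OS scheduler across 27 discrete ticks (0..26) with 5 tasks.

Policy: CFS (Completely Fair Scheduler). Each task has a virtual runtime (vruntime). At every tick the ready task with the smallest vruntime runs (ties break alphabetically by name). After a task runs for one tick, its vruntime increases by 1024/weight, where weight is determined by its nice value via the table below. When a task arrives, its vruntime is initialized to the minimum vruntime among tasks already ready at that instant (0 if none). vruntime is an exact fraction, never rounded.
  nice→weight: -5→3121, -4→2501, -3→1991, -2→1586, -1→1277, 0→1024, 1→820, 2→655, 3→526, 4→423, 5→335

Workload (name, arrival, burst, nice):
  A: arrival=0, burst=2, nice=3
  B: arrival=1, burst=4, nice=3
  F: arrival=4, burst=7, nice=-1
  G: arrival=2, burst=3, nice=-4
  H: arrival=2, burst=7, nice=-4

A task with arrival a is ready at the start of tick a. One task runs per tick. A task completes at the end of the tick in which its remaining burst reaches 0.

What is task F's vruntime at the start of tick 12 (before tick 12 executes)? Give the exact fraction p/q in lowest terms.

t=0: vr[A=0] → run A
t=1: vr[A=512/263 B=512/263] → run A
t=2: vr[B=512/263 G=512/263 H=512/263] → run B
t=3: vr[B=1024/263 G=512/263 H=512/263] → run G
t=4: vr[B=1024/263 F=512/263 G=1549824/657763 H=512/263] → run F
t=5: vr[B=1024/263 F=923136/335851 G=1549824/657763 H=512/263] → run H
t=6: vr[B=1024/263 F=923136/335851 G=1549824/657763 H=1549824/657763] → run G
t=7: vr[B=1024/263 F=923136/335851 G=1819136/657763 H=1549824/657763] → run H
t=8: vr[B=1024/263 F=923136/335851 G=1819136/657763 H=1819136/657763] → run F
t=9: vr[B=1024/263 F=1192448/335851 G=1819136/657763 H=1819136/657763] → run G
t=10: vr[B=1024/263 F=1192448/335851 H=1819136/657763] → run H
t=11: vr[B=1024/263 F=1192448/335851 H=2088448/657763] → run H
t=12: vr[B=1024/263 F=1192448/335851 H=2357760/657763] → run F
t=13: vr[B=1024/263 F=1461760/335851 H=2357760/657763] → run H
t=14: vr[B=1024/263 F=1461760/335851 H=2627072/657763] → run B
t=15: vr[B=1536/263 F=1461760/335851 H=2627072/657763] → run H
t=16: vr[B=1536/263 F=1461760/335851 H=2896384/657763] → run F
t=17: vr[B=1536/263 F=1731072/335851 H=2896384/657763] → run H
t=18: vr[B=1536/263 F=1731072/335851] → run F
t=19: vr[B=1536/263 F=2000384/335851] → run B
t=20: vr[B=2048/263 F=2000384/335851] → run F
t=21: vr[B=2048/263 F=2269696/335851] → run F
t=22: vr[B=2048/263] → run B
t=23: (idle)
t=24: (idle)
t=25: (idle)
t=26: (idle)

vruntime(F, start of tick 12) = 1192448/335851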